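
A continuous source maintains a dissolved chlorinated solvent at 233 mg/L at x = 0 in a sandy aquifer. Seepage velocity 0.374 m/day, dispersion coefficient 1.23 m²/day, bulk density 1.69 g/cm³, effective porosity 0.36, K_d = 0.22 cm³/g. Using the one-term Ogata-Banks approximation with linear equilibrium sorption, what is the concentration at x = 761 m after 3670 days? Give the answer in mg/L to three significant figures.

23.1 mg/L

Retardation factor R = 1 + ρ_b·K_d/n = 1 + 1.69 × 0.22/0.36 = 2.033.
Sorption retards both mechanisms: v_R = v/R = 0.1840 m/day, D_R = D/R = 0.6050 m²/day.
v_R·t = 0.1840 × 3670 = 675.28 m; 2√(D_R t) = 94.24 m; argument = (761 − 675.28)/94.24 = 0.9096.
C = C₀ × ½·erfc(0.9096) = 233 × 0.09916 = 23.1 mg/L.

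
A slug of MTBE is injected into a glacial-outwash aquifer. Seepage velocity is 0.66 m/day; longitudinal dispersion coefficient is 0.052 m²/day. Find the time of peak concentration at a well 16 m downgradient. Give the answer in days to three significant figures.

24.1 days

For the 1D instantaneous-source solution, setting ∂C/∂t = 0 at fixed x gives v²t² + 2Dt − x² = 0, so t = (√(D² + v²x²) − D)/v².
√(D² + v²x²) = √(0.052² + 0.66² × 16²) = 10.56; v² = 0.4356.
t = (10.56 − 0.052)/0.4356 = 24.1 days (vs. the pure-advection estimate x/v = 24.2 d).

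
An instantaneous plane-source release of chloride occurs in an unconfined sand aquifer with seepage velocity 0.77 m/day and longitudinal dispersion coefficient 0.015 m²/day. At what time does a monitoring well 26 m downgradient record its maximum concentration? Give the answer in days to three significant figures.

33.7 days

For the 1D instantaneous-source solution, setting ∂C/∂t = 0 at fixed x gives v²t² + 2Dt − x² = 0, so t = (√(D² + v²x²) − D)/v².
√(D² + v²x²) = √(0.015² + 0.77² × 26²) = 20.02; v² = 0.5929.
t = (20.02 − 0.015)/0.5929 = 33.7 days (vs. the pure-advection estimate x/v = 33.8 d).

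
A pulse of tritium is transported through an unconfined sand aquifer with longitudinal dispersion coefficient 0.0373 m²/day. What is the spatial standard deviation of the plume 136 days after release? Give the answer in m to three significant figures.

Dispersive spreading gives a Gaussian with σ² = 2Dt; advection only shifts the center.
σ = √(2 × 0.0373 × 136) = 3.19 m.

3.19 m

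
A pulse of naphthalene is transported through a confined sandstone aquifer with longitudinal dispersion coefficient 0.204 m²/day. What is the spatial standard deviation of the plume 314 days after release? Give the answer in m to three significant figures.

11.3 m

Dispersive spreading gives a Gaussian with σ² = 2Dt; advection only shifts the center.
σ = √(2 × 0.204 × 314) = 11.3 m.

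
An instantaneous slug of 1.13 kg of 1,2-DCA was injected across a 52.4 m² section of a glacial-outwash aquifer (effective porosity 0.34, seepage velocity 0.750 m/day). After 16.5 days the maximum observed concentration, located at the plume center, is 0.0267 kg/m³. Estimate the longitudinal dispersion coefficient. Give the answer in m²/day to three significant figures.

0.0272 m²/day

At the plume center C_max = M/(n_e·A·√(4πDt)), so D = M²/(4πt·(n_e·A·C_max)²).
n_e·A·C_max = 0.34 × 52.4 × 0.0267 = 0.4757 kg/m.
D = 1.13²/(4π × 16.5 × 0.4757²) = 0.0272 m²/day.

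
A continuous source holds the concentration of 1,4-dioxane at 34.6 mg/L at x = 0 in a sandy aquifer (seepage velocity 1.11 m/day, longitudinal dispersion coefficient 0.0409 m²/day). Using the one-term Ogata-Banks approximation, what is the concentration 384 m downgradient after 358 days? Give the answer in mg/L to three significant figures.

For a continuous step input, C/C₀ ≈ ½·erfc((x−vt)/(2√(Dt))).
vt = 1.11 × 358 = 397.38 m and 2√(Dt) = 2√(0.0409 × 358) = 7.653 m.
Argument (x−vt)/(2√(Dt)) = (384 − 397.38)/7.653 = -1.748; ½·erfc(-1.748) = 0.9933.
C = 34.6 × 0.9933 = 34.4 mg/L.

34.4 mg/L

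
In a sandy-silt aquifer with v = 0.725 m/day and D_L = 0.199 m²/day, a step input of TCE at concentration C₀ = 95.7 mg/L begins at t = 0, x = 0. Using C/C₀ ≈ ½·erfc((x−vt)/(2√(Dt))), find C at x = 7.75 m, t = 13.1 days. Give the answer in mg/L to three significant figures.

74.5 mg/L

For a continuous step input, C/C₀ ≈ ½·erfc((x−vt)/(2√(Dt))).
vt = 0.725 × 13.1 = 9.4975 m and 2√(Dt) = 2√(0.199 × 13.1) = 3.229 m.
Argument (x−vt)/(2√(Dt)) = (7.75 − 9.4975)/3.229 = -0.5412; ½·erfc(-0.5412) = 0.7780.
C = 95.7 × 0.7780 = 74.5 mg/L.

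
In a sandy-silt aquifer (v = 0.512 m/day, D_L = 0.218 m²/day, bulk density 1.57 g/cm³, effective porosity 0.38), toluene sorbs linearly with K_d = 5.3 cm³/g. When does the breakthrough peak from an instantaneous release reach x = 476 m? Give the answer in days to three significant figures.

Retardation factor R = 1 + ρ_b·K_d/n = 1 + 1.57 × 5.3/0.38 = 22.90.
Sorption retards both mechanisms: v_R = v/R = 0.02236 m/day, D_R = D/R = 0.009520 m²/day.
Peak time from v_R²t² + 2D_R t − x² = 0: t = (√(D_R² + v_R²x²) − D_R)/v_R².
√(D_R² + v_R²x²) = √(0.009520² + 0.02236² × 476²) = 10.64; v_R² = 0.0005000.
t = (10.64 − 0.009520)/0.0005000 = 21300 days.

21300 days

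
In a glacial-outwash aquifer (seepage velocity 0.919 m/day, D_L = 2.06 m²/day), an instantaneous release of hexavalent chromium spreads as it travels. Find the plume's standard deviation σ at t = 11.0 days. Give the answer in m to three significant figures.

Dispersive spreading gives a Gaussian with σ² = 2Dt; advection only shifts the center.
σ = √(2 × 2.06 × 11.0) = 6.73 m.

6.73 m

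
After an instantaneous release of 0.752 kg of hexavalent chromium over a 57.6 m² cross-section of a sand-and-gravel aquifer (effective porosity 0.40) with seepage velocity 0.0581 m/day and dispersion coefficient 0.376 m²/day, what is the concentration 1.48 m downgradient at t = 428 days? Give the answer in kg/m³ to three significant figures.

For an instantaneous plane source, C(x,t) = M/(n_e·A·√(4πDt)) · exp(−(x−vt)²/(4Dt)), with n_e·A the pore (flow) area.
Plume center vt = 0.0581 × 428 = 24.8668 m, so the well at 1.48 m is 23.3868 m upgradient of the peak.
√(4πDt) = 44.97 m, giving peak height M/(n_e·A·√(4πDt)) = 0.752/(0.40 × 57.6 × 44.97) = 0.0007258 kg/m³.
(x−vt)²/(4Dt) = (-23.3868)²/(4 × 0.376 × 428) = 0.8497; exp(−0.8497) = 0.4275.
C = 0.0007258 × 0.4275 = 0.000310 kg/m³.

0.000310 kg/m³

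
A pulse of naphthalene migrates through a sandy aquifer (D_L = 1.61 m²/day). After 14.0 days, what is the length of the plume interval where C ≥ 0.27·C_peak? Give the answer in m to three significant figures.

The plume is Gaussian with σ = √(2Dt) = √(2 × 1.61 × 14.0) = 6.714 m.
C/C_peak = exp(−Δx²/(2σ²)) = 0.27 ⇒ Δx = σ·√(−2 ln 0.27) = 6.714 × 1.618 = 10.86 m.
Width = 2Δx = 21.7 m.

21.7 m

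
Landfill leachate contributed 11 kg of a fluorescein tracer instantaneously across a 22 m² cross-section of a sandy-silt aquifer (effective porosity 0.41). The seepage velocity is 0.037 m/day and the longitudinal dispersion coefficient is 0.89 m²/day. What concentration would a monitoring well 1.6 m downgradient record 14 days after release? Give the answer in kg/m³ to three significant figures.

0.0952 kg/m³

For an instantaneous plane source, C(x,t) = M/(n_e·A·√(4πDt)) · exp(−(x−vt)²/(4Dt)), with n_e·A the pore (flow) area.
Plume center vt = 0.037 × 14 = 0.518 m, so the well at 1.6 m is 1.082 m downgradient of the peak.
√(4πDt) = 12.51 m, giving peak height M/(n_e·A·√(4πDt)) = 11/(0.41 × 22 × 12.51) = 0.09748 kg/m³.
(x−vt)²/(4Dt) = (1.082)²/(4 × 0.89 × 14) = 0.02349; exp(−0.02349) = 0.9768.
C = 0.09748 × 0.9768 = 0.0952 kg/m³.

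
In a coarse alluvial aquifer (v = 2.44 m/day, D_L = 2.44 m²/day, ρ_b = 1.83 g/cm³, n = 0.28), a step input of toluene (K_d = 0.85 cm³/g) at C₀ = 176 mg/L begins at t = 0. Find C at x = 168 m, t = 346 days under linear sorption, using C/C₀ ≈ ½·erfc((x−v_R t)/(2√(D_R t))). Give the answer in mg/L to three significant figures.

1.28 mg/L

Retardation factor R = 1 + ρ_b·K_d/n = 1 + 1.83 × 0.85/0.28 = 6.555.
Sorption retards both mechanisms: v_R = v/R = 0.3722 m/day, D_R = D/R = 0.3722 m²/day.
v_R·t = 0.3722 × 346 = 128.7812 m; 2√(D_R t) = 22.70 m; argument = (168 − 128.7812)/22.70 = 1.728.
C = C₀ × ½·erfc(1.728) = 176 × 0.007268 = 1.28 mg/L.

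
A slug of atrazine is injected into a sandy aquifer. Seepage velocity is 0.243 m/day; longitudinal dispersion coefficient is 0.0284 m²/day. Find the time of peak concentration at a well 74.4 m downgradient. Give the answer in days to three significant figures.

For the 1D instantaneous-source solution, setting ∂C/∂t = 0 at fixed x gives v²t² + 2Dt − x² = 0, so t = (√(D² + v²x²) − D)/v².
√(D² + v²x²) = √(0.0284² + 0.243² × 74.4²) = 18.08; v² = 0.059049.
t = (18.08 − 0.0284)/0.059049 = 306 days (vs. the pure-advection estimate x/v = 306 d).

306 days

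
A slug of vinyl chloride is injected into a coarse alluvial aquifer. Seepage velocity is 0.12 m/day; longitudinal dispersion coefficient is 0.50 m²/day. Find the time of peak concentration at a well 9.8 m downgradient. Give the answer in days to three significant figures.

For the 1D instantaneous-source solution, setting ∂C/∂t = 0 at fixed x gives v²t² + 2Dt − x² = 0, so t = (√(D² + v²x²) − D)/v².
√(D² + v²x²) = √(0.50² + 0.12² × 9.8²) = 1.278; v² = 0.0144.
t = (1.278 − 0.50)/0.0144 = 54.0 days (vs. the pure-advection estimate x/v = 81.7 d).

54.0 days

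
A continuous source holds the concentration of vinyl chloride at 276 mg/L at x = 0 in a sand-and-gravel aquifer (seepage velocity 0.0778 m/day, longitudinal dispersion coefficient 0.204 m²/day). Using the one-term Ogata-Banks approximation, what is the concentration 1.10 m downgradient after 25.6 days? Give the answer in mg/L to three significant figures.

For a continuous step input, C/C₀ ≈ ½·erfc((x−vt)/(2√(Dt))).
vt = 0.0778 × 25.6 = 1.99168 m and 2√(Dt) = 2√(0.204 × 25.6) = 4.571 m.
Argument (x−vt)/(2√(Dt)) = (1.10 − 1.99168)/4.571 = -0.1951; ½·erfc(-0.1951) = 0.6087.
C = 276 × 0.6087 = 168 mg/L.

168 mg/L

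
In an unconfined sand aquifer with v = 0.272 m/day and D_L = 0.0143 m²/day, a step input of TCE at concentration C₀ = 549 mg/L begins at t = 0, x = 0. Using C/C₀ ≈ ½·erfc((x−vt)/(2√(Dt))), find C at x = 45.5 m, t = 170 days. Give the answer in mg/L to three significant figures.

347 mg/L

For a continuous step input, C/C₀ ≈ ½·erfc((x−vt)/(2√(Dt))).
vt = 0.272 × 170 = 46.24 m and 2√(Dt) = 2√(0.0143 × 170) = 3.118 m.
Argument (x−vt)/(2√(Dt)) = (45.5 − 46.24)/3.118 = -0.2373; ½·erfc(-0.2373) = 0.6314.
C = 549 × 0.6314 = 347 mg/L.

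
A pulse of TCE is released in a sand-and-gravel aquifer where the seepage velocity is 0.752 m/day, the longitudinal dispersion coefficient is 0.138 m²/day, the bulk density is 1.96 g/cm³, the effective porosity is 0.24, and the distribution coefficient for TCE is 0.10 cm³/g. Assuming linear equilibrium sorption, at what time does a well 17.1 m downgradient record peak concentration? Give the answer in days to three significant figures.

40.9 days

Retardation factor R = 1 + ρ_b·K_d/n = 1 + 1.96 × 0.10/0.24 = 1.817.
Sorption retards both mechanisms: v_R = v/R = 0.4139 m/day, D_R = D/R = 0.07595 m²/day.
Peak time from v_R²t² + 2D_R t − x² = 0: t = (√(D_R² + v_R²x²) − D_R)/v_R².
√(D_R² + v_R²x²) = √(0.07595² + 0.4139² × 17.1²) = 7.078; v_R² = 0.1713.
t = (7.078 − 0.07595)/0.1713 = 40.9 days.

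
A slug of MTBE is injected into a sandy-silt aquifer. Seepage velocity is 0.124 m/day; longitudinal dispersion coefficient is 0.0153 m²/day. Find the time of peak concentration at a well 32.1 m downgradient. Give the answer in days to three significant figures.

For the 1D instantaneous-source solution, setting ∂C/∂t = 0 at fixed x gives v²t² + 2Dt − x² = 0, so t = (√(D² + v²x²) − D)/v².
√(D² + v²x²) = √(0.0153² + 0.124² × 32.1²) = 3.980; v² = 0.015376.
t = (3.980 − 0.0153)/0.015376 = 258 days (vs. the pure-advection estimate x/v = 259 d).

258 days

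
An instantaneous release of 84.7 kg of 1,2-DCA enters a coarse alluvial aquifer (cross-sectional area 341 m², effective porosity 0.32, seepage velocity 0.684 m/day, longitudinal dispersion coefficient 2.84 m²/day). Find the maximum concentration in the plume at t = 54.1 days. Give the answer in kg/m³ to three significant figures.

0.0177 kg/m³

The peak of an instantaneous 1D plume sits at x = vt; there the Gaussian factor is 1 and C_max = M/(n_e·A·√(4πDt)), where n_e·A is the pore area the mass is dissolved in.
√(4πDt) = √(4π × 2.84 × 54.1) = 43.94 m, so C_max = 84.7/(0.32 × 341 × 43.94) = 0.0177 kg/m³.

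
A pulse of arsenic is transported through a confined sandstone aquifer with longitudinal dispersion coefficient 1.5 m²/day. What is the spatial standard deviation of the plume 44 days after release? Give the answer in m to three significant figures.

11.5 m

Dispersive spreading gives a Gaussian with σ² = 2Dt; advection only shifts the center.
σ = √(2 × 1.5 × 44) = 11.5 m.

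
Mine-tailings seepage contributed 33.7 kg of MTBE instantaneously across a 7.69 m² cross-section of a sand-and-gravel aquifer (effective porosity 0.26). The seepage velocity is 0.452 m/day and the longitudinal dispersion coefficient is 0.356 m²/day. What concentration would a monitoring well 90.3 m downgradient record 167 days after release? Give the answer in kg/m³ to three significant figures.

0.245 kg/m³

For an instantaneous plane source, C(x,t) = M/(n_e·A·√(4πDt)) · exp(−(x−vt)²/(4Dt)), with n_e·A the pore (flow) area.
Plume center vt = 0.452 × 167 = 75.484 m, so the well at 90.3 m is 14.816 m downgradient of the peak.
√(4πDt) = 27.33 m, giving peak height M/(n_e·A·√(4πDt)) = 33.7/(0.26 × 7.69 × 27.33) = 0.6167 kg/m³.
(x−vt)²/(4Dt) = (14.816)²/(4 × 0.356 × 167) = 0.9231; exp(−0.9231) = 0.3973.
C = 0.6167 × 0.3973 = 0.245 kg/m³.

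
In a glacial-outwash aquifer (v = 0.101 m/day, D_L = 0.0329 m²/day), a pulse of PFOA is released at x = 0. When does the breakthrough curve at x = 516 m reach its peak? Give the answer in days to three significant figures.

For the 1D instantaneous-source solution, setting ∂C/∂t = 0 at fixed x gives v²t² + 2Dt − x² = 0, so t = (√(D² + v²x²) − D)/v².
√(D² + v²x²) = √(0.0329² + 0.101² × 516²) = 52.12; v² = 0.010201.
t = (52.12 − 0.0329)/0.010201 = 5110 days (vs. the pure-advection estimate x/v = 5110 d).

5110 days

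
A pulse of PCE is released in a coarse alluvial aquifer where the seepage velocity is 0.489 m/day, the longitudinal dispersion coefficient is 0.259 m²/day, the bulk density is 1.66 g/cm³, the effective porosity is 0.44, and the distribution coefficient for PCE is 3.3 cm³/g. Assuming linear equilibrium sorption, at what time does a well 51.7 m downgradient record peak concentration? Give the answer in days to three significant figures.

1410 days

Retardation factor R = 1 + ρ_b·K_d/n = 1 + 1.66 × 3.3/0.44 = 13.45.
Sorption retards both mechanisms: v_R = v/R = 0.03636 m/day, D_R = D/R = 0.01926 m²/day.
Peak time from v_R²t² + 2D_R t − x² = 0: t = (√(D_R² + v_R²x²) − D_R)/v_R².
√(D_R² + v_R²x²) = √(0.01926² + 0.03636² × 51.7²) = 1.880; v_R² = 0.001322.
t = (1.880 − 0.01926)/0.001322 = 1410 days.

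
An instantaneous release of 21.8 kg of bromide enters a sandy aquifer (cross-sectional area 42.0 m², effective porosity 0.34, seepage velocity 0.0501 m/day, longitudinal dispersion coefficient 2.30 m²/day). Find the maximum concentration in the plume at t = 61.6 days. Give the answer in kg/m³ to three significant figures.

The peak of an instantaneous 1D plume sits at x = vt; there the Gaussian factor is 1 and C_max = M/(n_e·A·√(4πDt)), where n_e·A is the pore area the mass is dissolved in.
√(4πDt) = √(4π × 2.30 × 61.6) = 42.19 m, so C_max = 21.8/(0.34 × 42.0 × 42.19) = 0.0362 kg/m³.

0.0362 kg/m³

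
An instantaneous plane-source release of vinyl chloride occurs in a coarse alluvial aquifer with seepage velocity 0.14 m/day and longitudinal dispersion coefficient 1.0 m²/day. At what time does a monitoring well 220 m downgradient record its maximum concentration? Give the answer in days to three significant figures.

For the 1D instantaneous-source solution, setting ∂C/∂t = 0 at fixed x gives v²t² + 2Dt − x² = 0, so t = (√(D² + v²x²) − D)/v².
√(D² + v²x²) = √(1.0² + 0.14² × 220²) = 30.82; v² = 0.0196.
t = (30.82 − 1.0)/0.0196 = 1520 days (vs. the pure-advection estimate x/v = 1570 d).

1520 days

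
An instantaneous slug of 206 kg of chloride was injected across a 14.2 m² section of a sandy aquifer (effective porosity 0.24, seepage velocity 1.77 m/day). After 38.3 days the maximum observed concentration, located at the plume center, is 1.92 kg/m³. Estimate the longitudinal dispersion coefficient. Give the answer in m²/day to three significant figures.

2.06 m²/day

At the plume center C_max = M/(n_e·A·√(4πDt)), so D = M²/(4πt·(n_e·A·C_max)²).
n_e·A·C_max = 0.24 × 14.2 × 1.92 = 6.543 kg/m.
D = 206²/(4π × 38.3 × 6.543²) = 2.06 m²/day.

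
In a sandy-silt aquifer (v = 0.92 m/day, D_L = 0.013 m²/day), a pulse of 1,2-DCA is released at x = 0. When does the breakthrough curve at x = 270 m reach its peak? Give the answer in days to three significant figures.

293 days

For the 1D instantaneous-source solution, setting ∂C/∂t = 0 at fixed x gives v²t² + 2Dt − x² = 0, so t = (√(D² + v²x²) − D)/v².
√(D² + v²x²) = √(0.013² + 0.92² × 270²) = 248.4; v² = 0.8464.
t = (248.4 − 0.013)/0.8464 = 293 days (vs. the pure-advection estimate x/v = 293 d).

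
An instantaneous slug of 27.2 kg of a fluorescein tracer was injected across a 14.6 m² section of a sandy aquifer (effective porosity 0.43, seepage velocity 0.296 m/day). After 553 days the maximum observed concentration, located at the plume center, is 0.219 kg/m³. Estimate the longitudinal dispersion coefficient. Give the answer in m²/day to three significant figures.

At the plume center C_max = M/(n_e·A·√(4πDt)), so D = M²/(4πt·(n_e·A·C_max)²).
n_e·A·C_max = 0.43 × 14.6 × 0.219 = 1.375 kg/m.
D = 27.2²/(4π × 553 × 1.375²) = 0.0563 m²/day.

0.0563 m²/day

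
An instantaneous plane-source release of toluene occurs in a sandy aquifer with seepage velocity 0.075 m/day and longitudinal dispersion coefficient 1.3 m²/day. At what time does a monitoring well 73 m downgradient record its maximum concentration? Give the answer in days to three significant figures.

For the 1D instantaneous-source solution, setting ∂C/∂t = 0 at fixed x gives v²t² + 2Dt − x² = 0, so t = (√(D² + v²x²) − D)/v².
√(D² + v²x²) = √(1.3² + 0.075² × 73²) = 5.627; v² = 0.005625.
t = (5.627 − 1.3)/0.005625 = 769 days (vs. the pure-advection estimate x/v = 973 d).

769 days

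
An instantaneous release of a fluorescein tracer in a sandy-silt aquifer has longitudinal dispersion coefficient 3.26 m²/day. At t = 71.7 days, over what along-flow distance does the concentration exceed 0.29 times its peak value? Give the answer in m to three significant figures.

68.0 m

The plume is Gaussian with σ = √(2Dt) = √(2 × 3.26 × 71.7) = 21.62 m.
C/C_peak = exp(−Δx²/(2σ²)) = 0.29 ⇒ Δx = σ·√(−2 ln 0.29) = 21.62 × 1.573 = 34.01 m.
Width = 2Δx = 68.0 m.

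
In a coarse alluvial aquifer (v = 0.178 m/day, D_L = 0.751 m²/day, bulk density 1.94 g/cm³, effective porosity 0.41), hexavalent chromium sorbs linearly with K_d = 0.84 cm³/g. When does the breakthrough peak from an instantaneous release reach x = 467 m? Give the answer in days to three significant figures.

12900 days

Retardation factor R = 1 + ρ_b·K_d/n = 1 + 1.94 × 0.84/0.41 = 4.975.
Sorption retards both mechanisms: v_R = v/R = 0.03578 m/day, D_R = D/R = 0.1510 m²/day.
Peak time from v_R²t² + 2D_R t − x² = 0: t = (√(D_R² + v_R²x²) − D_R)/v_R².
√(D_R² + v_R²x²) = √(0.1510² + 0.03578² × 467²) = 16.71; v_R² = 0.001280.
t = (16.71 − 0.1510)/0.001280 = 12900 days.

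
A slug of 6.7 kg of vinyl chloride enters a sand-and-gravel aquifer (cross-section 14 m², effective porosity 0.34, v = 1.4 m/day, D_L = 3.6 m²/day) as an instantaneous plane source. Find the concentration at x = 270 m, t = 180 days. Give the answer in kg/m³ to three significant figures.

For an instantaneous plane source, C(x,t) = M/(n_e·A·√(4πDt)) · exp(−(x−vt)²/(4Dt)), with n_e·A the pore (flow) area.
Plume center vt = 1.4 × 180 = 252 m, so the well at 270 m is 18 m downgradient of the peak.
√(4πDt) = 90.24 m, giving peak height M/(n_e·A·√(4πDt)) = 6.7/(0.34 × 14 × 90.24) = 0.01560 kg/m³.
(x−vt)²/(4Dt) = (18)²/(4 × 3.6 × 180) = 0.1250; exp(−0.1250) = 0.8825.
C = 0.01560 × 0.8825 = 0.0138 kg/m³.

0.0138 kg/m³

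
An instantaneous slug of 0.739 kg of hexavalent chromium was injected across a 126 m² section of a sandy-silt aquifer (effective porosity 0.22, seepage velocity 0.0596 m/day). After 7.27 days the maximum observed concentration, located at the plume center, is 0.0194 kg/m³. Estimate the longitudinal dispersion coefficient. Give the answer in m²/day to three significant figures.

0.0207 m²/day

At the plume center C_max = M/(n_e·A·√(4πDt)), so D = M²/(4πt·(n_e·A·C_max)²).
n_e·A·C_max = 0.22 × 126 × 0.0194 = 0.5378 kg/m.
D = 0.739²/(4π × 7.27 × 0.5378²) = 0.0207 m²/day.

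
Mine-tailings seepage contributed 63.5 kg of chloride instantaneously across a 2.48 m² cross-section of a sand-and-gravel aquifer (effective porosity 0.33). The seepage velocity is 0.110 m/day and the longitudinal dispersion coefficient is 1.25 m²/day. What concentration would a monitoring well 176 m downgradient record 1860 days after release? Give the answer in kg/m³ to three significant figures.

0.416 kg/m³

For an instantaneous plane source, C(x,t) = M/(n_e·A·√(4πDt)) · exp(−(x−vt)²/(4Dt)), with n_e·A the pore (flow) area.
Plume center vt = 0.110 × 1860 = 204.6 m, so the well at 176 m is 28.6 m upgradient of the peak.
√(4πDt) = 170.9 m, giving peak height M/(n_e·A·√(4πDt)) = 63.5/(0.33 × 2.48 × 170.9) = 0.4540 kg/m³.
(x−vt)²/(4Dt) = (-28.6)²/(4 × 1.25 × 1860) = 0.08795; exp(−0.08795) = 0.9158.
C = 0.4540 × 0.9158 = 0.416 kg/m³.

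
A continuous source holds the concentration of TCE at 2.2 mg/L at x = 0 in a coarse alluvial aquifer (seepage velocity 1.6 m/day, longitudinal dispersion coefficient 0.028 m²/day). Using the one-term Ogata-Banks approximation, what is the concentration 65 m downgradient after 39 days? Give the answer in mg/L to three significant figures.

0.0864 mg/L

For a continuous step input, C/C₀ ≈ ½·erfc((x−vt)/(2√(Dt))).
vt = 1.6 × 39 = 62.4 m and 2√(Dt) = 2√(0.028 × 39) = 2.090 m.
Argument (x−vt)/(2√(Dt)) = (65 − 62.4)/2.090 = 1.244; ½·erfc(1.244) = 0.03926.
C = 2.2 × 0.03926 = 0.0864 mg/L.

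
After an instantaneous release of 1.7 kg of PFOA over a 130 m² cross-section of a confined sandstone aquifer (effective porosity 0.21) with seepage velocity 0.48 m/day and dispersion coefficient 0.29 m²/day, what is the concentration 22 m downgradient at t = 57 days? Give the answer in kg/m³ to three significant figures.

0.00280 kg/m³

For an instantaneous plane source, C(x,t) = M/(n_e·A·√(4πDt)) · exp(−(x−vt)²/(4Dt)), with n_e·A the pore (flow) area.
Plume center vt = 0.48 × 57 = 27.36 m, so the well at 22 m is 5.36 m upgradient of the peak.
√(4πDt) = 14.41 m, giving peak height M/(n_e·A·√(4πDt)) = 1.7/(0.21 × 130 × 14.41) = 0.004321 kg/m³.
(x−vt)²/(4Dt) = (-5.36)²/(4 × 0.29 × 57) = 0.4345; exp(−0.4345) = 0.6476.
C = 0.004321 × 0.6476 = 0.00280 kg/m³.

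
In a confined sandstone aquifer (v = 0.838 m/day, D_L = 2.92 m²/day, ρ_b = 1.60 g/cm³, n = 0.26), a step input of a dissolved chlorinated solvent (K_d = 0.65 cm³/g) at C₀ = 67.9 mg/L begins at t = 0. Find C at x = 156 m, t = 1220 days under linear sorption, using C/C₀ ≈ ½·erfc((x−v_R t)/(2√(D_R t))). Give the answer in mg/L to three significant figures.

Retardation factor R = 1 + ρ_b·K_d/n = 1 + 1.60 × 0.65/0.26 = 5.000.
Sorption retards both mechanisms: v_R = v/R = 0.1676 m/day, D_R = D/R = 0.5840 m²/day.
v_R·t = 0.1676 × 1220 = 204.472 m; 2√(D_R t) = 53.38 m; argument = (156 − 204.472)/53.38 = -0.9081.
C = C₀ × ½·erfc(-0.9081) = 67.9 × 0.9005 = 61.1 mg/L.

61.1 mg/L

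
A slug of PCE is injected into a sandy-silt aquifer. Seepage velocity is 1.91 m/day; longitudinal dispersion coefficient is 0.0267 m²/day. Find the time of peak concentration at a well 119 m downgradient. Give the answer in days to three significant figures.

For the 1D instantaneous-source solution, setting ∂C/∂t = 0 at fixed x gives v²t² + 2Dt − x² = 0, so t = (√(D² + v²x²) − D)/v².
√(D² + v²x²) = √(0.0267² + 1.91² × 119²) = 227.3; v² = 3.6481.
t = (227.3 − 0.0267)/3.6481 = 62.3 days (vs. the pure-advection estimate x/v = 62.3 d).

62.3 days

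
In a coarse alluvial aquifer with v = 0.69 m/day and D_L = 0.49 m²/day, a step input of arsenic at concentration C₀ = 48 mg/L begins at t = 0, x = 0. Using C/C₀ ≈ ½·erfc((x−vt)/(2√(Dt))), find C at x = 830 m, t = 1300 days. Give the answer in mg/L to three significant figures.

46.5 mg/L

For a continuous step input, C/C₀ ≈ ½·erfc((x−vt)/(2√(Dt))).
vt = 0.69 × 1300 = 897 m and 2√(Dt) = 2√(0.49 × 1300) = 50.48 m.
Argument (x−vt)/(2√(Dt)) = (830 − 897)/50.48 = -1.327; ½·erfc(-1.327) = 0.9697.
C = 48 × 0.9697 = 46.5 mg/L.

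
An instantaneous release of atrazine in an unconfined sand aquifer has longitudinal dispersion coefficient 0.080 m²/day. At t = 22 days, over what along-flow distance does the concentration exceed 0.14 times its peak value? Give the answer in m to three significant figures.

The plume is Gaussian with σ = √(2Dt) = √(2 × 0.080 × 22) = 1.876 m.
C/C_peak = exp(−Δx²/(2σ²)) = 0.14 ⇒ Δx = σ·√(−2 ln 0.14) = 1.876 × 1.983 = 3.720 m.
Width = 2Δx = 7.44 m.

7.44 m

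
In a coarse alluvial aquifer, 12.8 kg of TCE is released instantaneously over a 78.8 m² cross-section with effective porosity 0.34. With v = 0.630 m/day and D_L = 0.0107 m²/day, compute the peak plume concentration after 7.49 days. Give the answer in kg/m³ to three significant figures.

The peak of an instantaneous 1D plume sits at x = vt; there the Gaussian factor is 1 and C_max = M/(n_e·A·√(4πDt)), where n_e·A is the pore area the mass is dissolved in.
√(4πDt) = √(4π × 0.0107 × 7.49) = 1.004 m, so C_max = 12.8/(0.34 × 78.8 × 1.004) = 0.476 kg/m³.

0.476 kg/m³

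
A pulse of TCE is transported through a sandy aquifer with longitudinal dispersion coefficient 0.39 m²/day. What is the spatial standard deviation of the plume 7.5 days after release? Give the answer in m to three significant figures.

2.42 m

Dispersive spreading gives a Gaussian with σ² = 2Dt; advection only shifts the center.
σ = √(2 × 0.39 × 7.5) = 2.42 m.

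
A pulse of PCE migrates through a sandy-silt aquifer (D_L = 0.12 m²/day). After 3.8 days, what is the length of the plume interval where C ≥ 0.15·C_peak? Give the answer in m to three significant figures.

The plume is Gaussian with σ = √(2Dt) = √(2 × 0.12 × 3.8) = 0.9550 m.
C/C_peak = exp(−Δx²/(2σ²)) = 0.15 ⇒ Δx = σ·√(−2 ln 0.15) = 0.9550 × 1.948 = 1.860 m.
Width = 2Δx = 3.72 m.

3.72 m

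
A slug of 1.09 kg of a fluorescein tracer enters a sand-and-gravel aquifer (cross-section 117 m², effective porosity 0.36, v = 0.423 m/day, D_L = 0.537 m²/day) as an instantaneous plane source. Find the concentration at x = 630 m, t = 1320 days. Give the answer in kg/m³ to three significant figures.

4.49e-05 kg/m³

For an instantaneous plane source, C(x,t) = M/(n_e·A·√(4πDt)) · exp(−(x−vt)²/(4Dt)), with n_e·A the pore (flow) area.
Plume center vt = 0.423 × 1320 = 558.36 m, so the well at 630 m is 71.64 m downgradient of the peak.
√(4πDt) = 94.38 m, giving peak height M/(n_e·A·√(4πDt)) = 1.09/(0.36 × 117 × 94.38) = 0.0002742 kg/m³.
(x−vt)²/(4Dt) = (71.64)²/(4 × 0.537 × 1320) = 1.810; exp(−1.810) = 0.1637.
C = 0.0002742 × 0.1637 = 4.49e-05 kg/m³.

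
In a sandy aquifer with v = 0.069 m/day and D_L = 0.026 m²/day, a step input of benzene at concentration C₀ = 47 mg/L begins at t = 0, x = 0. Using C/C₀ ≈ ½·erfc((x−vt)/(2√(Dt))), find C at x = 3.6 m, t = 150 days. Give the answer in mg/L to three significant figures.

For a continuous step input, C/C₀ ≈ ½·erfc((x−vt)/(2√(Dt))).
vt = 0.069 × 150 = 10.35 m and 2√(Dt) = 2√(0.026 × 150) = 3.950 m.
Argument (x−vt)/(2√(Dt)) = (3.6 − 10.35)/3.950 = -1.709; ½·erfc(-1.709) = 0.9922.
C = 47 × 0.9922 = 46.6 mg/L.

46.6 mg/L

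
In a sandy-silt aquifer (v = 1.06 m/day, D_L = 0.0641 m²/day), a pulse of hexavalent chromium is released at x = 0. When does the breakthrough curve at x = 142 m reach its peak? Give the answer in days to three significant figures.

134 days

For the 1D instantaneous-source solution, setting ∂C/∂t = 0 at fixed x gives v²t² + 2Dt − x² = 0, so t = (√(D² + v²x²) − D)/v².
√(D² + v²x²) = √(0.0641² + 1.06² × 142²) = 150.5; v² = 1.1236.
t = (150.5 − 0.0641)/1.1236 = 134 days (vs. the pure-advection estimate x/v = 134 d).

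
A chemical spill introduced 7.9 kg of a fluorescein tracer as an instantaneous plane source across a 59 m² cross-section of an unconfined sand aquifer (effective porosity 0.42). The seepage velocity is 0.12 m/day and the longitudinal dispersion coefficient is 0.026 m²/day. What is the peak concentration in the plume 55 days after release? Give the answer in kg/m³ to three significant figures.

The peak of an instantaneous 1D plume sits at x = vt; there the Gaussian factor is 1 and C_max = M/(n_e·A·√(4πDt)), where n_e·A is the pore area the mass is dissolved in.
√(4πDt) = √(4π × 0.026 × 55) = 4.239 m, so C_max = 7.9/(0.42 × 59 × 4.239) = 0.0752 kg/m³.

0.0752 kg/m³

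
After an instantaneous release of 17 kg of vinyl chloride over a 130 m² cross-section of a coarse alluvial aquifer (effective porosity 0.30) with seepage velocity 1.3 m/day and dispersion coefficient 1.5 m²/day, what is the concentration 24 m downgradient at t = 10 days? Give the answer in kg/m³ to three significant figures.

For an instantaneous plane source, C(x,t) = M/(n_e·A·√(4πDt)) · exp(−(x−vt)²/(4Dt)), with n_e·A the pore (flow) area.
Plume center vt = 1.3 × 10 = 13 m, so the well at 24 m is 11 m downgradient of the peak.
√(4πDt) = 13.73 m, giving peak height M/(n_e·A·√(4πDt)) = 17/(0.30 × 130 × 13.73) = 0.03175 kg/m³.
(x−vt)²/(4Dt) = (11)²/(4 × 1.5 × 10) = 2.017; exp(−2.017) = 0.1331.
C = 0.03175 × 0.1331 = 0.00423 kg/m³.

0.00423 kg/m³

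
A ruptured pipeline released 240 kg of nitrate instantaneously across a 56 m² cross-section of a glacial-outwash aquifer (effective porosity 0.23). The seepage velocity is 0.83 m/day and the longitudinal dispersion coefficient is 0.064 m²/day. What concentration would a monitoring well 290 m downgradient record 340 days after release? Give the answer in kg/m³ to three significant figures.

0.560 kg/m³

For an instantaneous plane source, C(x,t) = M/(n_e·A·√(4πDt)) · exp(−(x−vt)²/(4Dt)), with n_e·A the pore (flow) area.
Plume center vt = 0.83 × 340 = 282.2 m, so the well at 290 m is 7.8 m downgradient of the peak.
√(4πDt) = 16.54 m, giving peak height M/(n_e·A·√(4πDt)) = 240/(0.23 × 56 × 16.54) = 1.127 kg/m³.
(x−vt)²/(4Dt) = (7.8)²/(4 × 0.064 × 340) = 0.6990; exp(−0.6990) = 0.4971.
C = 1.127 × 0.4971 = 0.560 kg/m³.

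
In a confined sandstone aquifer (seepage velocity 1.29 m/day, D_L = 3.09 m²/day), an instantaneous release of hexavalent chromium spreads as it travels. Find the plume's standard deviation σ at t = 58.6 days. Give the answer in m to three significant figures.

19.0 m

Dispersive spreading gives a Gaussian with σ² = 2Dt; advection only shifts the center.
σ = √(2 × 3.09 × 58.6) = 19.0 m.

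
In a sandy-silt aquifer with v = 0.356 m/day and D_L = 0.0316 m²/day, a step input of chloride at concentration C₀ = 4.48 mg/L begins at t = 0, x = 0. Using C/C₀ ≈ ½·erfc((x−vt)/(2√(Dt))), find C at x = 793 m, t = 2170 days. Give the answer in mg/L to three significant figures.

For a continuous step input, C/C₀ ≈ ½·erfc((x−vt)/(2√(Dt))).
vt = 0.356 × 2170 = 772.52 m and 2√(Dt) = 2√(0.0316 × 2170) = 16.56 m.
Argument (x−vt)/(2√(Dt)) = (793 − 772.52)/16.56 = 1.237; ½·erfc(1.237) = 0.04011.
C = 4.48 × 0.04011 = 0.180 mg/L.

0.180 mg/L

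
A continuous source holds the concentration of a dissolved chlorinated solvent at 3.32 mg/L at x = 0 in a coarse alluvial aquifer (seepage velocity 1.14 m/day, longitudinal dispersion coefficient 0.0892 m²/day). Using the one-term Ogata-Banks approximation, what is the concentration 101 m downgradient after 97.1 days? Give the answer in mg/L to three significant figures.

For a continuous step input, C/C₀ ≈ ½·erfc((x−vt)/(2√(Dt))).
vt = 1.14 × 97.1 = 110.694 m and 2√(Dt) = 2√(0.0892 × 97.1) = 5.886 m.
Argument (x−vt)/(2√(Dt)) = (101 − 110.694)/5.886 = -1.647; ½·erfc(-1.647) = 0.9901.
C = 3.32 × 0.9901 = 3.29 mg/L.

3.29 mg/L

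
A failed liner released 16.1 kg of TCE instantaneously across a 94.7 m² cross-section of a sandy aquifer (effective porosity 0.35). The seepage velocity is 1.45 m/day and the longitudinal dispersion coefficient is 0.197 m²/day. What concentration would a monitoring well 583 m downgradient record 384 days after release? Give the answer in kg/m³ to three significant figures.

For an instantaneous plane source, C(x,t) = M/(n_e·A·√(4πDt)) · exp(−(x−vt)²/(4Dt)), with n_e·A the pore (flow) area.
Plume center vt = 1.45 × 384 = 556.8 m, so the well at 583 m is 26.2 m downgradient of the peak.
√(4πDt) = 30.83 m, giving peak height M/(n_e·A·√(4πDt)) = 16.1/(0.35 × 94.7 × 30.83) = 0.01576 kg/m³.
(x−vt)²/(4Dt) = (26.2)²/(4 × 0.197 × 384) = 2.269; exp(−2.269) = 0.1034.
C = 0.01576 × 0.1034 = 0.00163 kg/m³.

0.00163 kg/m³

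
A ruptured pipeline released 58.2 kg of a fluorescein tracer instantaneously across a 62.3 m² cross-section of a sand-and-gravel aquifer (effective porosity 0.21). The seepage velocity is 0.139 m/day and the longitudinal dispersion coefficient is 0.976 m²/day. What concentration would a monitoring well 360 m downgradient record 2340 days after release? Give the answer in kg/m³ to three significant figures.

0.0230 kg/m³

For an instantaneous plane source, C(x,t) = M/(n_e·A·√(4πDt)) · exp(−(x−vt)²/(4Dt)), with n_e·A the pore (flow) area.
Plume center vt = 0.139 × 2340 = 325.26 m, so the well at 360 m is 34.74 m downgradient of the peak.
√(4πDt) = 169.4 m, giving peak height M/(n_e·A·√(4πDt)) = 58.2/(0.21 × 62.3 × 169.4) = 0.02626 kg/m³.
(x−vt)²/(4Dt) = (34.74)²/(4 × 0.976 × 2340) = 0.1321; exp(−0.1321) = 0.8763.
C = 0.02626 × 0.8763 = 0.0230 kg/m³.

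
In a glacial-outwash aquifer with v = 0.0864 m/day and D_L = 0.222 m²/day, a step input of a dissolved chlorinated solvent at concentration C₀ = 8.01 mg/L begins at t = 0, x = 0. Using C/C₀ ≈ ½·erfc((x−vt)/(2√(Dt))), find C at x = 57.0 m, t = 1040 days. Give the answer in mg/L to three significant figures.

7.50 mg/L

For a continuous step input, C/C₀ ≈ ½·erfc((x−vt)/(2√(Dt))).
vt = 0.0864 × 1040 = 89.856 m and 2√(Dt) = 2√(0.222 × 1040) = 30.39 m.
Argument (x−vt)/(2√(Dt)) = (57.0 − 89.856)/30.39 = -1.081; ½·erfc(-1.081) = 0.9368.
C = 8.01 × 0.9368 = 7.50 mg/L.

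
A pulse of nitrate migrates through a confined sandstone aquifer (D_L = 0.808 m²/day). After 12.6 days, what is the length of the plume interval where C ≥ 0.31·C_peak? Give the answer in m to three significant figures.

13.8 m

The plume is Gaussian with σ = √(2Dt) = √(2 × 0.808 × 12.6) = 4.512 m.
C/C_peak = exp(−Δx²/(2σ²)) = 0.31 ⇒ Δx = σ·√(−2 ln 0.31) = 4.512 × 1.530 = 6.903 m.
Width = 2Δx = 13.8 m.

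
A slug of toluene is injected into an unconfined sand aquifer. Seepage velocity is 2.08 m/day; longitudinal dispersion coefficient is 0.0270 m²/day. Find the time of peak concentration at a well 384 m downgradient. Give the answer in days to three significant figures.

185 days

For the 1D instantaneous-source solution, setting ∂C/∂t = 0 at fixed x gives v²t² + 2Dt − x² = 0, so t = (√(D² + v²x²) − D)/v².
√(D² + v²x²) = √(0.0270² + 2.08² × 384²) = 798.7; v² = 4.3264.
t = (798.7 − 0.0270)/4.3264 = 185 days (vs. the pure-advection estimate x/v = 185 d).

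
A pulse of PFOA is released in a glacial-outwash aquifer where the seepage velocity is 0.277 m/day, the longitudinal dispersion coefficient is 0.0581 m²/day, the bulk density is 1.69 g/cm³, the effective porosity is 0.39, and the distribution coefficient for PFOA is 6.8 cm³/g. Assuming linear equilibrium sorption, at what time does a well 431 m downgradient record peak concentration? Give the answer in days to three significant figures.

47400 days

Retardation factor R = 1 + ρ_b·K_d/n = 1 + 1.69 × 6.8/0.39 = 30.47.
Sorption retards both mechanisms: v_R = v/R = 0.009091 m/day, D_R = D/R = 0.001907 m²/day.
Peak time from v_R²t² + 2D_R t − x² = 0: t = (√(D_R² + v_R²x²) − D_R)/v_R².
√(D_R² + v_R²x²) = √(0.001907² + 0.009091² × 431²) = 3.918; v_R² = 8.265e-05.
t = (3.918 − 0.001907)/8.265e-05 = 47400 days.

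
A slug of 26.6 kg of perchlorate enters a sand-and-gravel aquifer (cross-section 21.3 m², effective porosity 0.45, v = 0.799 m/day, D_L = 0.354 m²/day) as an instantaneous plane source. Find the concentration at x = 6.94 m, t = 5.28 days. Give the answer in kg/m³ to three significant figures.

For an instantaneous plane source, C(x,t) = M/(n_e·A·√(4πDt)) · exp(−(x−vt)²/(4Dt)), with n_e·A the pore (flow) area.
Plume center vt = 0.799 × 5.28 = 4.21872 m, so the well at 6.94 m is 2.72128 m downgradient of the peak.
√(4πDt) = 4.846 m, giving peak height M/(n_e·A·√(4πDt)) = 26.6/(0.45 × 21.3 × 4.846) = 0.5727 kg/m³.
(x−vt)²/(4Dt) = (2.72128)²/(4 × 0.354 × 5.28) = 0.9905; exp(−0.9905) = 0.3714.
C = 0.5727 × 0.3714 = 0.213 kg/m³.

0.213 kg/m³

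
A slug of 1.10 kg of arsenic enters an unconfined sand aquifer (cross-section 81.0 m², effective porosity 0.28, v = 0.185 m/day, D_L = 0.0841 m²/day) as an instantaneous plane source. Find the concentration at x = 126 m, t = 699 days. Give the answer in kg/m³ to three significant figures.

For an instantaneous plane source, C(x,t) = M/(n_e·A·√(4πDt)) · exp(−(x−vt)²/(4Dt)), with n_e·A the pore (flow) area.
Plume center vt = 0.185 × 699 = 129.315 m, so the well at 126 m is 3.315 m upgradient of the peak.
√(4πDt) = 27.18 m, giving peak height M/(n_e·A·√(4πDt)) = 1.10/(0.28 × 81.0 × 27.18) = 0.001784 kg/m³.
(x−vt)²/(4Dt) = (-3.315)²/(4 × 0.0841 × 699) = 0.04673; exp(−0.04673) = 0.9543.
C = 0.001784 × 0.9543 = 0.00170 kg/m³.

0.00170 kg/m³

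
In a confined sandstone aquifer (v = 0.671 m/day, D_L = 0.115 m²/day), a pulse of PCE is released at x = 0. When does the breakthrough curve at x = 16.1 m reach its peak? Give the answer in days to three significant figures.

23.7 days

For the 1D instantaneous-source solution, setting ∂C/∂t = 0 at fixed x gives v²t² + 2Dt − x² = 0, so t = (√(D² + v²x²) − D)/v².
√(D² + v²x²) = √(0.115² + 0.671² × 16.1²) = 10.80; v² = 0.450241.
t = (10.80 − 0.115)/0.450241 = 23.7 days (vs. the pure-advection estimate x/v = 24.0 d).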